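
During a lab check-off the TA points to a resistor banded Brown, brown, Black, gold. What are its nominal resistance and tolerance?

11 Ω ±5%

Brown → 1 (first significant figure)
Brown → 1 (second significant figure)
Black → ×1 multiplier
Gold → ±5% tolerance
11 × 1 = 11 Ω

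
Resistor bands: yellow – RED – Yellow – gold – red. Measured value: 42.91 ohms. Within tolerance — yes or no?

yes

Yellow → 4 (first significant figure)
Red → 2 (second significant figure)
Yellow → 4 (third significant figure)
Gold → ×0.1 multiplier
Red → ±2% tolerance
424 × 0.1 = 42.4 Ω
Allowed range: 41.552 Ω to 43.248 Ω.
42.91 ohms lies inside that range.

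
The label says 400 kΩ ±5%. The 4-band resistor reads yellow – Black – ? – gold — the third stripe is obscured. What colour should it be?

yellow

400000 Ω = 40 × 10^4.
The third band is the multiplier, 10^4, which is yellow.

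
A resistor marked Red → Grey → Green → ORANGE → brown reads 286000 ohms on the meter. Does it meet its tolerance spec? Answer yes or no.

yes

Red → 2 (first significant figure)
Grey → 8 (second significant figure)
Green → 5 (third significant figure)
Orange → ×10^3 multiplier
Brown → ±1% tolerance
285 × 1000 = 285000 Ω
Allowed range: 282150 Ω to 287850 Ω.
286000 ohms lies inside that range.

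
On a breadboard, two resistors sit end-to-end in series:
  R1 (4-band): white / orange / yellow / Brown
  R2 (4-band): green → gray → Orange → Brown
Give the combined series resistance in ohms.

988000 Ω

R1: white, orange → 93; yellow ×10^4 → 930000 Ω.
R2: green, grey → 58; orange ×10^3 → 58000 Ω.
Series: 930000 + 58000 = 988000 Ω.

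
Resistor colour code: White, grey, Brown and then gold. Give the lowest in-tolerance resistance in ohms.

White → 9 (first significant figure)
Grey → 8 (second significant figure)
Brown → ×10 multiplier
Gold → ±5% tolerance
98 × 10 = 980 Ω
Lowest = 980 × (1 − 5/100) = 931 Ω.

931 Ω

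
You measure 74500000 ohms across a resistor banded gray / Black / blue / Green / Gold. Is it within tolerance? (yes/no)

Grey → 8 (first significant figure)
Black → 0 (second significant figure)
Blue → 6 (third significant figure)
Green → ×10^5 multiplier
Gold → ±5% tolerance
806 × 100000 = 80600000 Ω
Allowed range: 76570000 Ω to 84630000 Ω.
74500000 ohms lies outside that range.

no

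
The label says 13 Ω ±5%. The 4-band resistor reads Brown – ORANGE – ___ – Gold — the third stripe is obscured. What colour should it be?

13 Ω = 13 × 10^0.
The third band is the multiplier, 10^0, which is black.

black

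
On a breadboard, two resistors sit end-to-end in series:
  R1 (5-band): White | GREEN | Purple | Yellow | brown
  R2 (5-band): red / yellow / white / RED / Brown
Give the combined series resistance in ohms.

R1: white, green, violet → 957; yellow ×10^4 → 9570000 Ω.
R2: red, yellow, white → 249; red ×10^2 → 24900 Ω.
Series: 9570000 + 24900 = 9594900 Ω.

9594900 Ω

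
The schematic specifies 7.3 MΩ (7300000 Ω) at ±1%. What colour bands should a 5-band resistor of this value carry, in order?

violet, orange, black, yellow, brown

7300000 Ω = 730 × 10^4.
7 → violet
3 → orange
0 → black
Multiplier 10^4 → yellow.
±1% tolerance → brown.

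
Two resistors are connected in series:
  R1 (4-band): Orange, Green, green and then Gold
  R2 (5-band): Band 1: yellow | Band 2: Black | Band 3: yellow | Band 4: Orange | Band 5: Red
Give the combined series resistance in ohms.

R1: orange, green → 35; green ×10^5 → 3500000 Ω.
R2: yellow, black, yellow → 404; orange ×10^3 → 404000 Ω.
Series: 3500000 + 404000 = 3904000 Ω.

3904000 Ω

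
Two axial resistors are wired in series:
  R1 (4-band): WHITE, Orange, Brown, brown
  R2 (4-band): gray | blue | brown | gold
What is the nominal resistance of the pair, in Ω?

1790 Ω

R1: white, orange → 93; brown ×10 → 930 Ω.
R2: grey, blue → 86; brown ×10 → 860 Ω.
Series: 930 + 860 = 1790 Ω.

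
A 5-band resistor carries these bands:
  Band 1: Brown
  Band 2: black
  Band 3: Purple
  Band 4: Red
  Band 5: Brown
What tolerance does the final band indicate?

The last band, brown, is the tolerance band.
Brown corresponds to ±1%.

±1%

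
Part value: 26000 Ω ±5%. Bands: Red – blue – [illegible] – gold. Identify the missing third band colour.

orange

26000 Ω = 26 × 10^3.
The third band is the multiplier, 10^3, which is orange.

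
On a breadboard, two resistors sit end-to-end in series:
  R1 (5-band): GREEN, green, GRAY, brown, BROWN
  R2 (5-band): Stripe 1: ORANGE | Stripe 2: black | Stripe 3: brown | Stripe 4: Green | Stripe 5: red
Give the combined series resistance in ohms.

30105580 Ω

R1: green, green, grey → 558; brown ×10 → 5580 Ω.
R2: orange, black, brown → 301; green ×10^5 → 30100000 Ω.
Series: 5580 + 30100000 = 30105580 Ω.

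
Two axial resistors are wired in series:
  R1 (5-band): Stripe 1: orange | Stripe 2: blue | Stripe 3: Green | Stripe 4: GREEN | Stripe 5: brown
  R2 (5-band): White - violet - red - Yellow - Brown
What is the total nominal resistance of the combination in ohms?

46220000 Ω

R1: orange, blue, green → 365; green ×10^5 → 36500000 Ω.
R2: white, violet, red → 972; yellow ×10^4 → 9720000 Ω.
Series: 36500000 + 9720000 = 46220000 Ω.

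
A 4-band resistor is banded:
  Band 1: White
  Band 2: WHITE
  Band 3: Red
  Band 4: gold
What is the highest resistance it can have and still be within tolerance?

10395 Ω

White → 9 (first significant figure)
White → 9 (second significant figure)
Red → ×10^2 multiplier
Gold → ±5% tolerance
99 × 100 = 9900 Ω
Highest = 9900 × (1 + 5/100) = 10395 Ω.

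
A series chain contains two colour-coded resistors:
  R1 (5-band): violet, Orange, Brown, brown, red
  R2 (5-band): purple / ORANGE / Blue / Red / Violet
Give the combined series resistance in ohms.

80910 Ω

R1: violet, orange, brown → 731; brown ×10 → 7310 Ω.
R2: violet, orange, blue → 736; red ×10^2 → 73600 Ω.
Series: 7310 + 73600 = 80910 Ω.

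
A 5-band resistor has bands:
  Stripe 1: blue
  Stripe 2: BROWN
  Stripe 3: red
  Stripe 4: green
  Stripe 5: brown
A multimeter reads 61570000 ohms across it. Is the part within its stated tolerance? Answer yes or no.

Blue → 6 (first significant figure)
Brown → 1 (second significant figure)
Red → 2 (third significant figure)
Green → ×10^5 multiplier
Brown → ±1% tolerance
612 × 100000 = 61200000 Ω
Allowed range: 60588000 Ω to 61812000 Ω.
61570000 ohms lies inside that range.

yes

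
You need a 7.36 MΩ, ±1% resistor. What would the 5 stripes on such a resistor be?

7360000 Ω = 736 × 10^4.
7 → violet
3 → orange
6 → blue
Multiplier 10^4 → yellow.
±1% tolerance → brown.

violet, orange, blue, yellow, brown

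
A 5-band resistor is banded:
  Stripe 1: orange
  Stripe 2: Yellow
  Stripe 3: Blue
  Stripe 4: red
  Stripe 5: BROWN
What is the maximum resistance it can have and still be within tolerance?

34946 Ω

Orange → 3 (first significant figure)
Yellow → 4 (second significant figure)
Blue → 6 (third significant figure)
Red → ×10^2 multiplier
Brown → ±1% tolerance
346 × 100 = 34600 Ω
Maximum = 34600 × (1 + 1/100) = 34946 Ω.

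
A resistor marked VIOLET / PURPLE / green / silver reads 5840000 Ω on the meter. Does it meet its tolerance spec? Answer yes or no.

no

Violet → 7 (first significant figure)
Violet → 7 (second significant figure)
Green → ×10^5 multiplier
Silver → ±10% tolerance
77 × 100000 = 7700000 Ω
Allowed range: 6930000 Ω to 8470000 Ω.
5840000 Ω lies outside that range.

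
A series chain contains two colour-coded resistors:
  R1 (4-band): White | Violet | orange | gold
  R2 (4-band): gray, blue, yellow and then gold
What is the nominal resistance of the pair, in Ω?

957000 Ω

R1: white, violet → 97; orange ×10^3 → 97000 Ω.
R2: grey, blue → 86; yellow ×10^4 → 860000 Ω.
Series: 97000 + 860000 = 957000 Ω.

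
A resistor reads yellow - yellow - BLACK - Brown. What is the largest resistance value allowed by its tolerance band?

Yellow → 4 (first significant figure)
Yellow → 4 (second significant figure)
Black → ×1 multiplier
Brown → ±1% tolerance
44 × 1 = 44 Ω
Largest = 44 × (1 + 1/100) = 44.44 Ω.

44.44 Ω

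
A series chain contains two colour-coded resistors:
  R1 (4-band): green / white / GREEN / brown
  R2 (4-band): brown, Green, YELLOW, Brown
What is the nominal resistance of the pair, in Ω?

R1: green, white → 59; green ×10^5 → 5900000 Ω.
R2: brown, green → 15; yellow ×10^4 → 150000 Ω.
Series: 5900000 + 150000 = 6050000 Ω.

6050000 Ω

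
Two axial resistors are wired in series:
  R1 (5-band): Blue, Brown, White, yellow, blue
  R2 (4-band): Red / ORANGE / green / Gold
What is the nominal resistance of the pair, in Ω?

R1: blue, brown, white → 619; yellow ×10^4 → 6190000 Ω.
R2: red, orange → 23; green ×10^5 → 2300000 Ω.
Series: 6190000 + 2300000 = 8490000 Ω.

8490000 Ω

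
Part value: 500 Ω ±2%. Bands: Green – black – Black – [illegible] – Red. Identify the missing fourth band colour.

black

500 Ω = 500 × 10^0.
The fourth band is the multiplier, 10^0, which is black.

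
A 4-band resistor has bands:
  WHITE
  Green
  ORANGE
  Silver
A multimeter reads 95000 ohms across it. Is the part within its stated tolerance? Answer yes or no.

White → 9 (first significant figure)
Green → 5 (second significant figure)
Orange → ×10^3 multiplier
Silver → ±10% tolerance
95 × 1000 = 95000 Ω
Allowed range: 85500 Ω to 104500 Ω.
95000 ohms lies inside that range.

yes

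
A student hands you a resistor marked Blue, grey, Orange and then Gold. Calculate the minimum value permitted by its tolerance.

64600 Ω

Blue → 6 (first significant figure)
Grey → 8 (second significant figure)
Orange → ×10^3 multiplier
Gold → ±5% tolerance
68 × 1000 = 68000 Ω
Minimum = 68000 × (1 − 5/100) = 64600 Ω.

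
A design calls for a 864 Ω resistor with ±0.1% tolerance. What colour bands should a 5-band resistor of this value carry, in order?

grey, blue, yellow, black, violet

864 Ω = 864 × 10^0.
8 → grey
6 → blue
4 → yellow
Multiplier 10^0 → black.
±0.1% tolerance → violet.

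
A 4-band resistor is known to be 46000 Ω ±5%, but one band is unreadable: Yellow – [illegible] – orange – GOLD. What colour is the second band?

46000 Ω = 46 × 10^3.
The second band gives digit 6 of the significand, and 6 is blue.

blue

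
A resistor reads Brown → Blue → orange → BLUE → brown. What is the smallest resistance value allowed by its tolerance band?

Brown → 1 (first significant figure)
Blue → 6 (second significant figure)
Orange → 3 (third significant figure)
Blue → ×10^6 multiplier
Brown → ±1% tolerance
163 × 1000000 = 163000000 Ω
Smallest = 163000000 × (1 − 1/100) = 161370000 Ω.

161370000 Ω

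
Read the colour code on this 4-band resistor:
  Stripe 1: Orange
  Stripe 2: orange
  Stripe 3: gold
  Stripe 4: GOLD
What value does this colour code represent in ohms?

3.3 Ω

Orange → 3 (first significant figure)
Orange → 3 (second significant figure)
Gold → ×0.1 multiplier
33 × 0.1 = 3.3 Ω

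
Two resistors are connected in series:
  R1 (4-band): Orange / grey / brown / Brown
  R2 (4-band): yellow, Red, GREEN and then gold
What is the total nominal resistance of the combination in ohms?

R1: orange, grey → 38; brown ×10 → 380 Ω.
R2: yellow, red → 42; green ×10^5 → 4200000 Ω.
Series: 380 + 4200000 = 4200380 Ω.

4200380 Ω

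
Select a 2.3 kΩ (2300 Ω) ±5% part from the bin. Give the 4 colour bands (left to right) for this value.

red, orange, red, gold

2300 Ω = 23 × 10^2.
2 → red
3 → orange
Multiplier 10^2 → red.
±5% tolerance → gold.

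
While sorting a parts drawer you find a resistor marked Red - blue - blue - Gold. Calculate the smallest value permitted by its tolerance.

Red → 2 (first significant figure)
Blue → 6 (second significant figure)
Blue → ×10^6 multiplier
Gold → ±5% tolerance
26 × 1000000 = 26000000 Ω
Smallest = 26000000 × (1 − 5/100) = 24700000 Ω.

24700000 Ω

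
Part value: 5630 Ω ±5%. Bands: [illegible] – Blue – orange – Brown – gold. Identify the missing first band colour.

green

5630 Ω = 563 × 10^1.
The first band gives digit 5 of the significand, and 5 is green.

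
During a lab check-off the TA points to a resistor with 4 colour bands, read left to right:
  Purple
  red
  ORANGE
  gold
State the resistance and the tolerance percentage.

72000 Ω ±5%

Violet → 7 (first significant figure)
Red → 2 (second significant figure)
Orange → ×10^3 multiplier
Gold → ±5% tolerance
72 × 1000 = 72000 Ω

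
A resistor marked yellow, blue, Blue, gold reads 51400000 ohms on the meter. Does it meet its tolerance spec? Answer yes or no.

Yellow → 4 (first significant figure)
Blue → 6 (second significant figure)
Blue → ×10^6 multiplier
Gold → ±5% tolerance
46 × 1000000 = 46000000 Ω
Allowed range: 43700000 Ω to 48300000 Ω.
51400000 ohms lies outside that range.

no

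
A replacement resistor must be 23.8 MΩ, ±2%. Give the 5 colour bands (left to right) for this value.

red, orange, grey, green, red

23800000 Ω = 238 × 10^5.
2 → red
3 → orange
8 → grey
Multiplier 10^5 → green.
±2% tolerance → red.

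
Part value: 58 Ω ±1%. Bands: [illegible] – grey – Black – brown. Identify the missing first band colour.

58 Ω = 58 × 10^0.
The first band gives digit 5 of the significand, and 5 is green.

green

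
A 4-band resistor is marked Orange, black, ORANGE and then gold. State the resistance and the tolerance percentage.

30000 Ω ±5%

Orange → 3 (first significant figure)
Black → 0 (second significant figure)
Orange → ×10^3 multiplier
Gold → ±5% tolerance
30 × 1000 = 30000 Ω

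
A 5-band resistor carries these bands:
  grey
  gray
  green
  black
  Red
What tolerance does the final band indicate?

±2%

The last band, red, is the tolerance band.
Red corresponds to ±2%.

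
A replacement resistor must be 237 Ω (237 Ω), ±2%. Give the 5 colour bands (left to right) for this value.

red, orange, violet, black, red

237 Ω = 237 × 10^0.
2 → red
3 → orange
7 → violet
Multiplier 10^0 → black.
±2% tolerance → red.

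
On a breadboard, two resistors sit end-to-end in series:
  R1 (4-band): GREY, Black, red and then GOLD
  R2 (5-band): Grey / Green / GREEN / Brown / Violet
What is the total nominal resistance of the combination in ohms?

16550 Ω

R1: grey, black → 80; red ×10^2 → 8000 Ω.
R2: grey, green, green → 855; brown ×10 → 8550 Ω.
Series: 8000 + 8550 = 16550 Ω.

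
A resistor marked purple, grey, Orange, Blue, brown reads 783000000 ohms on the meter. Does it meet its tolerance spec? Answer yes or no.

Violet → 7 (first significant figure)
Grey → 8 (second significant figure)
Orange → 3 (third significant figure)
Blue → ×10^6 multiplier
Brown → ±1% tolerance
783 × 1000000 = 783000000 Ω
Allowed range: 775170000 Ω to 790830000 Ω.
783000000 ohms lies inside that range.

yes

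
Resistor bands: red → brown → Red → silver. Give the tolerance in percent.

±10%

The last band, silver, is the tolerance band.
Silver corresponds to ±10%.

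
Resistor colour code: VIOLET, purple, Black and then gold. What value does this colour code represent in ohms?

77 Ω

Violet → 7 (first significant figure)
Violet → 7 (second significant figure)
Black → ×1 multiplier
77 × 1 = 77 Ω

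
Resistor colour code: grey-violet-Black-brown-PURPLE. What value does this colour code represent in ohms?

Grey → 8 (first significant figure)
Violet → 7 (second significant figure)
Black → 0 (third significant figure)
Brown → ×10 multiplier
870 × 10 = 8700 Ω

8700 Ω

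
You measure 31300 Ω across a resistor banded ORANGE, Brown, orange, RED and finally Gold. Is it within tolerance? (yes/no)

yes

Orange → 3 (first significant figure)
Brown → 1 (second significant figure)
Orange → 3 (third significant figure)
Red → ×10^2 multiplier
Gold → ±5% tolerance
313 × 100 = 31300 Ω
Allowed range: 29735 Ω to 32865 Ω.
31300 Ω lies inside that range.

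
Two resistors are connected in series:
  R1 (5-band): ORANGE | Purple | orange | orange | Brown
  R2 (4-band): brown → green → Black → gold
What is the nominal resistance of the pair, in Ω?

R1: orange, violet, orange → 373; orange ×10^3 → 373000 Ω.
R2: brown, green → 15; black ×1 → 15 Ω.
Series: 373000 + 15 = 373015 Ω.

373015 Ω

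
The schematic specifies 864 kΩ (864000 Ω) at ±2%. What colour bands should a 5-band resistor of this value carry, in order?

grey, blue, yellow, orange, red

864000 Ω = 864 × 10^3.
8 → grey
6 → blue
4 → yellow
Multiplier 10^3 → orange.
±2% tolerance → red.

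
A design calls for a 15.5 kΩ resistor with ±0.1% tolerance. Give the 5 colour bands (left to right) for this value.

brown, green, green, red, violet

15500 Ω = 155 × 10^2.
1 → brown
5 → green
5 → green
Multiplier 10^2 → red.
±0.1% tolerance → violet.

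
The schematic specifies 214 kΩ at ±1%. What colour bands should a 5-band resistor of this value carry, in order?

red, brown, yellow, orange, brown

214000 Ω = 214 × 10^3.
2 → red
1 → brown
4 → yellow
Multiplier 10^3 → orange.
±1% tolerance → brown.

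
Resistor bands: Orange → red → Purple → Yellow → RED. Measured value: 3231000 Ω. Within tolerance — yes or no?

Orange → 3 (first significant figure)
Red → 2 (second significant figure)
Violet → 7 (third significant figure)
Yellow → ×10^4 multiplier
Red → ±2% tolerance
327 × 10000 = 3270000 Ω
Allowed range: 3204600 Ω to 3335400 Ω.
3231000 Ω lies inside that range.

yes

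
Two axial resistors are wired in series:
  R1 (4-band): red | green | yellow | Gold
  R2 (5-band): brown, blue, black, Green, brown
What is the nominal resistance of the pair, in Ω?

16250000 Ω

R1: red, green → 25; yellow ×10^4 → 250000 Ω.
R2: brown, blue, black → 160; green ×10^5 → 16000000 Ω.
Series: 250000 + 16000000 = 16250000 Ω.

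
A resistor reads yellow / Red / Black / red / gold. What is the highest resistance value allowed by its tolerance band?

Yellow → 4 (first significant figure)
Red → 2 (second significant figure)
Black → 0 (third significant figure)
Red → ×10^2 multiplier
Gold → ±5% tolerance
420 × 100 = 42000 Ω
Highest = 42000 × (1 + 5/100) = 44100 Ω.

44100 Ω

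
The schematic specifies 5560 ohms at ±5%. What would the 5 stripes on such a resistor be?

green, green, blue, brown, gold

5560 Ω = 556 × 10^1.
5 → green
5 → green
6 → blue
Multiplier 10^1 → brown.
±5% tolerance → gold.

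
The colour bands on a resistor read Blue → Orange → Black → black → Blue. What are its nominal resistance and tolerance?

630 Ω ±0.25%

Blue → 6 (first significant figure)
Orange → 3 (second significant figure)
Black → 0 (third significant figure)
Black → ×1 multiplier
Blue → ±0.25% tolerance
630 × 1 = 630 Ω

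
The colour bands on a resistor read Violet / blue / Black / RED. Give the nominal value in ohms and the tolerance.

Violet → 7 (first significant figure)
Blue → 6 (second significant figure)
Black → ×1 multiplier
Red → ±2% tolerance
76 × 1 = 76 Ω

76 Ω ±2%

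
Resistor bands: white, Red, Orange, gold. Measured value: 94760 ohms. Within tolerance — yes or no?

yes

White → 9 (first significant figure)
Red → 2 (second significant figure)
Orange → ×10^3 multiplier
Gold → ±5% tolerance
92 × 1000 = 92000 Ω
Allowed range: 87400 Ω to 96600 Ω.
94760 ohms lies inside that range.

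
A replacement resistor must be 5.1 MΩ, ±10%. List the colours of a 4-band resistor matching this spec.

green, brown, green, silver

5100000 Ω = 51 × 10^5.
5 → green
1 → brown
Multiplier 10^5 → green.
±10% tolerance → silver.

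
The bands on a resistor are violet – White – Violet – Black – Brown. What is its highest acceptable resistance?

804.97 Ω

Violet → 7 (first significant figure)
White → 9 (second significant figure)
Violet → 7 (third significant figure)
Black → ×1 multiplier
Brown → ±1% tolerance
797 × 1 = 797 Ω
Highest = 797 × (1 + 1/100) = 804.97 Ω.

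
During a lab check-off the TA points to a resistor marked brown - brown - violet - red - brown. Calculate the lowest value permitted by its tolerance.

Brown → 1 (first significant figure)
Brown → 1 (second significant figure)
Violet → 7 (third significant figure)
Red → ×10^2 multiplier
Brown → ±1% tolerance
117 × 100 = 11700 Ω
Lowest = 11700 × (1 − 1/100) = 11583 Ω.

11583 Ω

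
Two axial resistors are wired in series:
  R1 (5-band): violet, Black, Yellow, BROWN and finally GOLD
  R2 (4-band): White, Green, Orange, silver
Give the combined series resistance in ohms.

102040 Ω

R1: violet, black, yellow → 704; brown ×10 → 7040 Ω.
R2: white, green → 95; orange ×10^3 → 95000 Ω.
Series: 7040 + 95000 = 102040 Ω.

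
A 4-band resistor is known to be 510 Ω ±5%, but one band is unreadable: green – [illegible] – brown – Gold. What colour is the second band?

510 Ω = 51 × 10^1.
The second band gives digit 1 of the significand, and 1 is brown.

brown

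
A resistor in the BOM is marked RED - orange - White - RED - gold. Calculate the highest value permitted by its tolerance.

25095 Ω

Red → 2 (first significant figure)
Orange → 3 (second significant figure)
White → 9 (third significant figure)
Red → ×10^2 multiplier
Gold → ±5% tolerance
239 × 100 = 23900 Ω
Highest = 23900 × (1 + 5/100) = 25095 Ω.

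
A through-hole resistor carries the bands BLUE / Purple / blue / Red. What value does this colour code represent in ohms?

Blue → 6 (first significant figure)
Violet → 7 (second significant figure)
Blue → ×10^6 multiplier
67 × 1000000 = 67000000 Ω

67000000 Ω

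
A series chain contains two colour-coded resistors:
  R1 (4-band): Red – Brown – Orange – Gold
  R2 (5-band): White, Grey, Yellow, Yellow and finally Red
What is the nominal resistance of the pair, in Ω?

R1: red, brown → 21; orange ×10^3 → 21000 Ω.
R2: white, grey, yellow → 984; yellow ×10^4 → 9840000 Ω.
Series: 21000 + 9840000 = 9861000 Ω.

9861000 Ω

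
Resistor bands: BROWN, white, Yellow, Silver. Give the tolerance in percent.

±10%

The last band, silver, is the tolerance band.
Silver corresponds to ±10%.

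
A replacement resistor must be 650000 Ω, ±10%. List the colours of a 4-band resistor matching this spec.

blue, green, yellow, silver

650000 Ω = 65 × 10^4.
6 → blue
5 → green
Multiplier 10^4 → yellow.
±10% tolerance → silver.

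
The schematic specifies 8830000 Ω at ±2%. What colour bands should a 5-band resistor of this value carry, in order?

grey, grey, orange, yellow, red

8830000 Ω = 883 × 10^4.
8 → grey
8 → grey
3 → orange
Multiplier 10^4 → yellow.
±2% tolerance → red.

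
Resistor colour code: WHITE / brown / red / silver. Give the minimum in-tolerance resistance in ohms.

8190 Ω

White → 9 (first significant figure)
Brown → 1 (second significant figure)
Red → ×10^2 multiplier
Silver → ±10% tolerance
91 × 100 = 9100 Ω
Minimum = 9100 × (1 − 10/100) = 8190 Ω.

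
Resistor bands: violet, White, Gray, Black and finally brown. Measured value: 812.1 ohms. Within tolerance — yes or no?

no

Violet → 7 (first significant figure)
White → 9 (second significant figure)
Grey → 8 (third significant figure)
Black → ×1 multiplier
Brown → ±1% tolerance
798 × 1 = 798 Ω
Allowed range: 790.02 Ω to 805.98 Ω.
812.1 ohms lies outside that range.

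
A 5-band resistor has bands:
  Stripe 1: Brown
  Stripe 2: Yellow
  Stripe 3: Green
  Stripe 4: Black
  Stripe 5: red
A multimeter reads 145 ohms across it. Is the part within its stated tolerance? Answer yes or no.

Brown → 1 (first significant figure)
Yellow → 4 (second significant figure)
Green → 5 (third significant figure)
Black → ×1 multiplier
Red → ±2% tolerance
145 × 1 = 145 Ω
Allowed range: 142.1 Ω to 147.9 Ω.
145 ohms lies inside that range.

yes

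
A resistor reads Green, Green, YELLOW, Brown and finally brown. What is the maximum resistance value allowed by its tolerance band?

5595.4 Ω

Green → 5 (first significant figure)
Green → 5 (second significant figure)
Yellow → 4 (third significant figure)
Brown → ×10 multiplier
Brown → ±1% tolerance
554 × 10 = 5540 Ω
Maximum = 5540 × (1 + 1/100) = 5595.4 Ω.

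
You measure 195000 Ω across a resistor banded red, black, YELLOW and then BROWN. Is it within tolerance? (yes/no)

Red → 2 (first significant figure)
Black → 0 (second significant figure)
Yellow → ×10^4 multiplier
Brown → ±1% tolerance
20 × 10000 = 200000 Ω
Allowed range: 198000 Ω to 202000 Ω.
195000 Ω lies outside that range.

no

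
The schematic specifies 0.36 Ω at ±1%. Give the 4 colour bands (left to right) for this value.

0.36 Ω = 36 × 10^-2.
3 → orange
6 → blue
Multiplier 10^-2 → silver.
±1% tolerance → brown.

orange, blue, silver, brown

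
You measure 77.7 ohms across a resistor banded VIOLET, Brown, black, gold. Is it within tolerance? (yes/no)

Violet → 7 (first significant figure)
Brown → 1 (second significant figure)
Black → ×1 multiplier
Gold → ±5% tolerance
71 × 1 = 71 Ω
Allowed range: 67.45 Ω to 74.55 Ω.
77.7 ohms lies outside that range.

no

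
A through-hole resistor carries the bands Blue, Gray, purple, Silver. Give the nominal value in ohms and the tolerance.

Blue → 6 (first significant figure)
Grey → 8 (second significant figure)
Violet → ×10^7 multiplier
Silver → ±10% tolerance
68 × 10000000 = 680000000 Ω

680000000 Ω ±10%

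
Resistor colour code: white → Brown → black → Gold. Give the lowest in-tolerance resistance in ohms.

White → 9 (first significant figure)
Brown → 1 (second significant figure)
Black → ×1 multiplier
Gold → ±5% tolerance
91 × 1 = 91 Ω
Lowest = 91 × (1 − 5/100) = 86.45 Ω.

86.45 Ω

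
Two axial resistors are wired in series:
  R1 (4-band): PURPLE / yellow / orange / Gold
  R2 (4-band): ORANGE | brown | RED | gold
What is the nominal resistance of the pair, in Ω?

R1: violet, yellow → 74; orange ×10^3 → 74000 Ω.
R2: orange, brown → 31; red ×10^2 → 3100 Ω.
Series: 74000 + 3100 = 77100 Ω.

77100 Ω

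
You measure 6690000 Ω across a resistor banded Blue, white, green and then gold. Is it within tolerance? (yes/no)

Blue → 6 (first significant figure)
White → 9 (second significant figure)
Green → ×10^5 multiplier
Gold → ±5% tolerance
69 × 100000 = 6900000 Ω
Allowed range: 6555000 Ω to 7245000 Ω.
6690000 Ω lies inside that range.

yes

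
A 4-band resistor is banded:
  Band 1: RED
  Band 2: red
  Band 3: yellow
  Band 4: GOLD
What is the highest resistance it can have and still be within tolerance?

Red → 2 (first significant figure)
Red → 2 (second significant figure)
Yellow → ×10^4 multiplier
Gold → ±5% tolerance
22 × 10000 = 220000 Ω
Highest = 220000 × (1 + 5/100) = 231000 Ω.

231000 Ω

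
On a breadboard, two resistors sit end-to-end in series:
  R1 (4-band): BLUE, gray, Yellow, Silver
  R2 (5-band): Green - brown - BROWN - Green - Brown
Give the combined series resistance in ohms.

51780000 Ω

R1: blue, grey → 68; yellow ×10^4 → 680000 Ω.
R2: green, brown, brown → 511; green ×10^5 → 51100000 Ω.
Series: 680000 + 51100000 = 51780000 Ω.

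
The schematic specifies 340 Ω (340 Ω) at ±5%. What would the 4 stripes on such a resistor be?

340 Ω = 34 × 10^1.
3 → orange
4 → yellow
Multiplier 10^1 → brown.
±5% tolerance → gold.

orange, yellow, brown, gold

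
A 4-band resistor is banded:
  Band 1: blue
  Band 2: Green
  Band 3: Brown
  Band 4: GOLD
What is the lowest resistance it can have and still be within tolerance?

617.5 Ω

Blue → 6 (first significant figure)
Green → 5 (second significant figure)
Brown → ×10 multiplier
Gold → ±5% tolerance
65 × 10 = 650 Ω
Lowest = 650 × (1 − 5/100) = 617.5 Ω.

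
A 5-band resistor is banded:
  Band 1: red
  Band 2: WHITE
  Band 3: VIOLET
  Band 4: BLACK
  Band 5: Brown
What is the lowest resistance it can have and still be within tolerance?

294.03 Ω

Red → 2 (first significant figure)
White → 9 (second significant figure)
Violet → 7 (third significant figure)
Black → ×1 multiplier
Brown → ±1% tolerance
297 × 1 = 297 Ω
Lowest = 297 × (1 − 1/100) = 294.03 Ω.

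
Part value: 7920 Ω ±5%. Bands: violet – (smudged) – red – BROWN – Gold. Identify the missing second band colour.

white

7920 Ω = 792 × 10^1.
The second band gives digit 9 of the significand, and 9 is white.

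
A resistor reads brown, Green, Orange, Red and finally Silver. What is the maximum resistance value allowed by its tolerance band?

16830 Ω

Brown → 1 (first significant figure)
Green → 5 (second significant figure)
Orange → 3 (third significant figure)
Red → ×10^2 multiplier
Silver → ±10% tolerance
153 × 100 = 15300 Ω
Maximum = 15300 × (1 + 10/100) = 16830 Ω.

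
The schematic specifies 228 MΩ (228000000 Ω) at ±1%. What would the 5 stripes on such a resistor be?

228000000 Ω = 228 × 10^6.
2 → red
2 → red
8 → grey
Multiplier 10^6 → blue.
±1% tolerance → brown.

red, red, grey, blue, brown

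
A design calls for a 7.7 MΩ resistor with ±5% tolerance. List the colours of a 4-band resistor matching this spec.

violet, violet, green, gold

7700000 Ω = 77 × 10^5.
7 → violet
7 → violet
Multiplier 10^5 → green.
±5% tolerance → gold.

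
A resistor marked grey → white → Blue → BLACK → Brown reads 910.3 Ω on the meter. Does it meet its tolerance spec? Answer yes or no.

no

Grey → 8 (first significant figure)
White → 9 (second significant figure)
Blue → 6 (third significant figure)
Black → ×1 multiplier
Brown → ±1% tolerance
896 × 1 = 896 Ω
Allowed range: 887.04 Ω to 904.96 Ω.
910.3 Ω lies outside that range.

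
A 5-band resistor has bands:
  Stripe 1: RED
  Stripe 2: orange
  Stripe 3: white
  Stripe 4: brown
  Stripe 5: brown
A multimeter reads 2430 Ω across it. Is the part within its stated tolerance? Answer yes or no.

Red → 2 (first significant figure)
Orange → 3 (second significant figure)
White → 9 (third significant figure)
Brown → ×10 multiplier
Brown → ±1% tolerance
239 × 10 = 2390 Ω
Allowed range: 2366.1 Ω to 2413.9 Ω.
2430 Ω lies outside that range.

no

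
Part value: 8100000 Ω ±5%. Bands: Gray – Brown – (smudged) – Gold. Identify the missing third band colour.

green

8100000 Ω = 81 × 10^5.
The third band is the multiplier, 10^5, which is green.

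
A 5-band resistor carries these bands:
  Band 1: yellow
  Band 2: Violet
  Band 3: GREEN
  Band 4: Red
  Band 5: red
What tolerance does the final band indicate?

The last band, red, is the tolerance band.
Red corresponds to ±2%.

±2%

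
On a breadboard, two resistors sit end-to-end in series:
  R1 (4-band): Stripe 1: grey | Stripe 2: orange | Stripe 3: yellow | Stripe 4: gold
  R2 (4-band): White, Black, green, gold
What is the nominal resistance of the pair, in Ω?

9830000 Ω

R1: grey, orange → 83; yellow ×10^4 → 830000 Ω.
R2: white, black → 90; green ×10^5 → 9000000 Ω.
Series: 830000 + 9000000 = 9830000 Ω.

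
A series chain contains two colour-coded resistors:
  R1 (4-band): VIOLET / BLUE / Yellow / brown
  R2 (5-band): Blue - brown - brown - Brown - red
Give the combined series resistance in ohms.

R1: violet, blue → 76; yellow ×10^4 → 760000 Ω.
R2: blue, brown, brown → 611; brown ×10 → 6110 Ω.
Series: 760000 + 6110 = 766110 Ω.

766110 Ω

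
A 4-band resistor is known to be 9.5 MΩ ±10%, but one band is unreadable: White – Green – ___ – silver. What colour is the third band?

green

9500000 Ω = 95 × 10^5.
The third band is the multiplier, 10^5, which is green.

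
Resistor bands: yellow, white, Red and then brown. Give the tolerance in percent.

The last band, brown, is the tolerance band.
Brown corresponds to ±1%.

±1%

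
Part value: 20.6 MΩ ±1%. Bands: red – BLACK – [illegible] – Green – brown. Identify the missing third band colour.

20600000 Ω = 206 × 10^5.
The third band gives digit 6 of the significand, and 6 is blue.

blue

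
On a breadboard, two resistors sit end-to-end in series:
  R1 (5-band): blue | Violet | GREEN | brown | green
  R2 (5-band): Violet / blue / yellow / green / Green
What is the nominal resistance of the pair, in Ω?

R1: blue, violet, green → 675; brown ×10 → 6750 Ω.
R2: violet, blue, yellow → 764; green ×10^5 → 76400000 Ω.
Series: 6750 + 76400000 = 76406750 Ω.

76406750 Ω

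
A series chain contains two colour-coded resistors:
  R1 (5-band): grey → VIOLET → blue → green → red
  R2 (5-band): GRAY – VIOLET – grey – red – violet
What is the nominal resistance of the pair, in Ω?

87687800 Ω

R1: grey, violet, blue → 876; green ×10^5 → 87600000 Ω.
R2: grey, violet, grey → 878; red ×10^2 → 87800 Ω.
Series: 87600000 + 87800 = 87687800 Ω.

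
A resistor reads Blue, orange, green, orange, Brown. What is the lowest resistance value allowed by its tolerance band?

628650 Ω

Blue → 6 (first significant figure)
Orange → 3 (second significant figure)
Green → 5 (third significant figure)
Orange → ×10^3 multiplier
Brown → ±1% tolerance
635 × 1000 = 635000 Ω
Lowest = 635000 × (1 − 1/100) = 628650 Ω.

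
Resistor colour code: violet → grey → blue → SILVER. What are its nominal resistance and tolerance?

Violet → 7 (first significant figure)
Grey → 8 (second significant figure)
Blue → ×10^6 multiplier
Silver → ±10% tolerance
78 × 1000000 = 78000000 Ω

78000000 Ω ±10%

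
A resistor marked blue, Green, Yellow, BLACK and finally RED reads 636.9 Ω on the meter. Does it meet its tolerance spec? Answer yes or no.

no

Blue → 6 (first significant figure)
Green → 5 (second significant figure)
Yellow → 4 (third significant figure)
Black → ×1 multiplier
Red → ±2% tolerance
654 × 1 = 654 Ω
Allowed range: 640.92 Ω to 667.08 Ω.
636.9 Ω lies outside that range.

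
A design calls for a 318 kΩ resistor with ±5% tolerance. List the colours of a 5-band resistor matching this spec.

318000 Ω = 318 × 10^3.
3 → orange
1 → brown
8 → grey
Multiplier 10^3 → orange.
±5% tolerance → gold.

orange, brown, grey, orange, gold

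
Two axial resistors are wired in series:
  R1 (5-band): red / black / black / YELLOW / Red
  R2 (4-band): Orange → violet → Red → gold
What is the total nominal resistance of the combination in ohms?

R1: red, black, black → 200; yellow ×10^4 → 2000000 Ω.
R2: orange, violet → 37; red ×10^2 → 3700 Ω.
Series: 2000000 + 3700 = 2003700 Ω.

2003700 Ω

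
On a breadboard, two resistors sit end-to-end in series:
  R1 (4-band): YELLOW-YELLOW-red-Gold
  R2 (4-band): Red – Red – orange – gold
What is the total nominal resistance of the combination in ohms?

26400 Ω

R1: yellow, yellow → 44; red ×10^2 → 4400 Ω.
R2: red, red → 22; orange ×10^3 → 22000 Ω.
Series: 4400 + 22000 = 26400 Ω.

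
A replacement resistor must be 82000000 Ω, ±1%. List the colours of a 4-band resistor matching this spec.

82000000 Ω = 82 × 10^6.
8 → grey
2 → red
Multiplier 10^6 → blue.
±1% tolerance → brown.

grey, red, blue, brown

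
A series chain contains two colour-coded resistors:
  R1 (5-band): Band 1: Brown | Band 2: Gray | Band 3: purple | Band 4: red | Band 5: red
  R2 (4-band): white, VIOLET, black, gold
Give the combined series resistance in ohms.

R1: brown, grey, violet → 187; red ×10^2 → 18700 Ω.
R2: white, violet → 97; black ×1 → 97 Ω.
Series: 18700 + 97 = 18797 Ω.

18797 Ω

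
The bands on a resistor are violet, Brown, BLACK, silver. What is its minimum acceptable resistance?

63.9 Ω

Violet → 7 (first significant figure)
Brown → 1 (second significant figure)
Black → ×1 multiplier
Silver → ±10% tolerance
71 × 1 = 71 Ω
Minimum = 71 × (1 − 10/100) = 63.9 Ω.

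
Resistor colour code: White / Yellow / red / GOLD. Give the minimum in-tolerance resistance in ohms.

White → 9 (first significant figure)
Yellow → 4 (second significant figure)
Red → ×10^2 multiplier
Gold → ±5% tolerance
94 × 100 = 9400 Ω
Minimum = 9400 × (1 − 5/100) = 8930 Ω.

8930 Ω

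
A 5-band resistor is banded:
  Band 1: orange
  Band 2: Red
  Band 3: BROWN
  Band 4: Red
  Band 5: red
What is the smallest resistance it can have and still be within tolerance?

Orange → 3 (first significant figure)
Red → 2 (second significant figure)
Brown → 1 (third significant figure)
Red → ×10^2 multiplier
Red → ±2% tolerance
321 × 100 = 32100 Ω
Smallest = 32100 × (1 − 2/100) = 31458 Ω.

31458 Ω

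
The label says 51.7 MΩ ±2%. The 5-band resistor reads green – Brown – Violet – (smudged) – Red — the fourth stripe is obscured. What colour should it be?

green

51700000 Ω = 517 × 10^5.
The fourth band is the multiplier, 10^5, which is green.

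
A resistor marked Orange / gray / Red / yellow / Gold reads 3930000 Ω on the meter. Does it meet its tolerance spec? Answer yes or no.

Orange → 3 (first significant figure)
Grey → 8 (second significant figure)
Red → 2 (third significant figure)
Yellow → ×10^4 multiplier
Gold → ±5% tolerance
382 × 10000 = 3820000 Ω
Allowed range: 3629000 Ω to 4011000 Ω.
3930000 Ω lies inside that range.

yes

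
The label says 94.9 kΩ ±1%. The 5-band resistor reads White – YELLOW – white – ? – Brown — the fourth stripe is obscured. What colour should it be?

red

94900 Ω = 949 × 10^2.
The fourth band is the multiplier, 10^2, which is red.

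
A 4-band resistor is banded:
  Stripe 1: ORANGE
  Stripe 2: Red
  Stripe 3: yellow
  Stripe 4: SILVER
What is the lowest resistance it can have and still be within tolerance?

Orange → 3 (first significant figure)
Red → 2 (second significant figure)
Yellow → ×10^4 multiplier
Silver → ±10% tolerance
32 × 10000 = 320000 Ω
Lowest = 320000 × (1 − 10/100) = 288000 Ω.

288000 Ω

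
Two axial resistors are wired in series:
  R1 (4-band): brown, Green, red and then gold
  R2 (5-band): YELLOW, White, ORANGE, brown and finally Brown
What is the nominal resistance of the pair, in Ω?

R1: brown, green → 15; red ×10^2 → 1500 Ω.
R2: yellow, white, orange → 493; brown ×10 → 4930 Ω.
Series: 1500 + 4930 = 6430 Ω.

6430 Ω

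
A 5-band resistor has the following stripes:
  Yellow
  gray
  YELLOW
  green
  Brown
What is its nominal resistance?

Yellow → 4 (first significant figure)
Grey → 8 (second significant figure)
Yellow → 4 (third significant figure)
Green → ×10^5 multiplier
484 × 100000 = 48400000 Ω

48400000 Ω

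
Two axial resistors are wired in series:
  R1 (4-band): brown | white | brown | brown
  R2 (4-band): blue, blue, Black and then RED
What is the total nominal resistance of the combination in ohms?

256 Ω

R1: brown, white → 19; brown ×10 → 190 Ω.
R2: blue, blue → 66; black ×1 → 66 Ω.
Series: 190 + 66 = 256 Ω.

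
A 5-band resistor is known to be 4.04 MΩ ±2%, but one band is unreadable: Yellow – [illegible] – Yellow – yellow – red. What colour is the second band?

black

4040000 Ω = 404 × 10^4.
The second band gives digit 0 of the significand, and 0 is black.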